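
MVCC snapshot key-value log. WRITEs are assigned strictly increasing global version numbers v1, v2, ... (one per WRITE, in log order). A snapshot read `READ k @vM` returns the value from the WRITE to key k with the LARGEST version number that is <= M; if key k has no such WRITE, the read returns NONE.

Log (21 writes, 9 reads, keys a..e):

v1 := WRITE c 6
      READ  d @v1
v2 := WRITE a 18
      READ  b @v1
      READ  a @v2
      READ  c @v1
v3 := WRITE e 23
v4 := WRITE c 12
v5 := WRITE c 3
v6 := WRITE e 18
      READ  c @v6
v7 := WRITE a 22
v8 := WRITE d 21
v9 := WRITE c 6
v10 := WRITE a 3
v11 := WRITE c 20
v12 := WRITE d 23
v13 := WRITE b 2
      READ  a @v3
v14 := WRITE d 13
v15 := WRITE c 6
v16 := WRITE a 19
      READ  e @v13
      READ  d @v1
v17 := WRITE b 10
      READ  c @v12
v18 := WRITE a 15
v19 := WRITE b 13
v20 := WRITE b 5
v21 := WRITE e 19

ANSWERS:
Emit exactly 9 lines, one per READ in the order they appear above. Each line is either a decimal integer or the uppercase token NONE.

Answer: NONE
NONE
18
6
3
18
18
NONE
20

Derivation:
v1: WRITE c=6  (c history now [(1, 6)])
READ d @v1: history=[] -> no version <= 1 -> NONE
v2: WRITE a=18  (a history now [(2, 18)])
READ b @v1: history=[] -> no version <= 1 -> NONE
READ a @v2: history=[(2, 18)] -> pick v2 -> 18
READ c @v1: history=[(1, 6)] -> pick v1 -> 6
v3: WRITE e=23  (e history now [(3, 23)])
v4: WRITE c=12  (c history now [(1, 6), (4, 12)])
v5: WRITE c=3  (c history now [(1, 6), (4, 12), (5, 3)])
v6: WRITE e=18  (e history now [(3, 23), (6, 18)])
READ c @v6: history=[(1, 6), (4, 12), (5, 3)] -> pick v5 -> 3
v7: WRITE a=22  (a history now [(2, 18), (7, 22)])
v8: WRITE d=21  (d history now [(8, 21)])
v9: WRITE c=6  (c history now [(1, 6), (4, 12), (5, 3), (9, 6)])
v10: WRITE a=3  (a history now [(2, 18), (7, 22), (10, 3)])
v11: WRITE c=20  (c history now [(1, 6), (4, 12), (5, 3), (9, 6), (11, 20)])
v12: WRITE d=23  (d history now [(8, 21), (12, 23)])
v13: WRITE b=2  (b history now [(13, 2)])
READ a @v3: history=[(2, 18), (7, 22), (10, 3)] -> pick v2 -> 18
v14: WRITE d=13  (d history now [(8, 21), (12, 23), (14, 13)])
v15: WRITE c=6  (c history now [(1, 6), (4, 12), (5, 3), (9, 6), (11, 20), (15, 6)])
v16: WRITE a=19  (a history now [(2, 18), (7, 22), (10, 3), (16, 19)])
READ e @v13: history=[(3, 23), (6, 18)] -> pick v6 -> 18
READ d @v1: history=[(8, 21), (12, 23), (14, 13)] -> no version <= 1 -> NONE
v17: WRITE b=10  (b history now [(13, 2), (17, 10)])
READ c @v12: history=[(1, 6), (4, 12), (5, 3), (9, 6), (11, 20), (15, 6)] -> pick v11 -> 20
v18: WRITE a=15  (a history now [(2, 18), (7, 22), (10, 3), (16, 19), (18, 15)])
v19: WRITE b=13  (b history now [(13, 2), (17, 10), (19, 13)])
v20: WRITE b=5  (b history now [(13, 2), (17, 10), (19, 13), (20, 5)])
v21: WRITE e=19  (e history now [(3, 23), (6, 18), (21, 19)])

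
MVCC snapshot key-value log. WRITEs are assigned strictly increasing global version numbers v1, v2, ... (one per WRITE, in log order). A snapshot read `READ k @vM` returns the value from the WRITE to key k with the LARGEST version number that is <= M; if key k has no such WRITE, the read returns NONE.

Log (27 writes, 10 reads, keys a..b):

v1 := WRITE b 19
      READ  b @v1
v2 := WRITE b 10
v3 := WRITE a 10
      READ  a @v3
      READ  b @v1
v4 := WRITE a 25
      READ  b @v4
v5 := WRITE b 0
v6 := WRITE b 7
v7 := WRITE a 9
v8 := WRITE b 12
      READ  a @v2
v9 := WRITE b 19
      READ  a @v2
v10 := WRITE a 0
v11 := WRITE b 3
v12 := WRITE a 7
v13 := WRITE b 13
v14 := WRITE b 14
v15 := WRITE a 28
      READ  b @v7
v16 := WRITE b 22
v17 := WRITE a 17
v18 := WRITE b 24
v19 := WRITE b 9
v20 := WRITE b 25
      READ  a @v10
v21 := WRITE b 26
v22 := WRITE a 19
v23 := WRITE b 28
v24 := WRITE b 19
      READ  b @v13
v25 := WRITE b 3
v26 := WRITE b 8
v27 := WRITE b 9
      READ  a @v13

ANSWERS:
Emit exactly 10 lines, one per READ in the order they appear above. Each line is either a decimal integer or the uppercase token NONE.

Answer: 19
10
19
10
NONE
NONE
7
0
13
7

Derivation:
v1: WRITE b=19  (b history now [(1, 19)])
READ b @v1: history=[(1, 19)] -> pick v1 -> 19
v2: WRITE b=10  (b history now [(1, 19), (2, 10)])
v3: WRITE a=10  (a history now [(3, 10)])
READ a @v3: history=[(3, 10)] -> pick v3 -> 10
READ b @v1: history=[(1, 19), (2, 10)] -> pick v1 -> 19
v4: WRITE a=25  (a history now [(3, 10), (4, 25)])
READ b @v4: history=[(1, 19), (2, 10)] -> pick v2 -> 10
v5: WRITE b=0  (b history now [(1, 19), (2, 10), (5, 0)])
v6: WRITE b=7  (b history now [(1, 19), (2, 10), (5, 0), (6, 7)])
v7: WRITE a=9  (a history now [(3, 10), (4, 25), (7, 9)])
v8: WRITE b=12  (b history now [(1, 19), (2, 10), (5, 0), (6, 7), (8, 12)])
READ a @v2: history=[(3, 10), (4, 25), (7, 9)] -> no version <= 2 -> NONE
v9: WRITE b=19  (b history now [(1, 19), (2, 10), (5, 0), (6, 7), (8, 12), (9, 19)])
READ a @v2: history=[(3, 10), (4, 25), (7, 9)] -> no version <= 2 -> NONE
v10: WRITE a=0  (a history now [(3, 10), (4, 25), (7, 9), (10, 0)])
v11: WRITE b=3  (b history now [(1, 19), (2, 10), (5, 0), (6, 7), (8, 12), (9, 19), (11, 3)])
v12: WRITE a=7  (a history now [(3, 10), (4, 25), (7, 9), (10, 0), (12, 7)])
v13: WRITE b=13  (b history now [(1, 19), (2, 10), (5, 0), (6, 7), (8, 12), (9, 19), (11, 3), (13, 13)])
v14: WRITE b=14  (b history now [(1, 19), (2, 10), (5, 0), (6, 7), (8, 12), (9, 19), (11, 3), (13, 13), (14, 14)])
v15: WRITE a=28  (a history now [(3, 10), (4, 25), (7, 9), (10, 0), (12, 7), (15, 28)])
READ b @v7: history=[(1, 19), (2, 10), (5, 0), (6, 7), (8, 12), (9, 19), (11, 3), (13, 13), (14, 14)] -> pick v6 -> 7
v16: WRITE b=22  (b history now [(1, 19), (2, 10), (5, 0), (6, 7), (8, 12), (9, 19), (11, 3), (13, 13), (14, 14), (16, 22)])
v17: WRITE a=17  (a history now [(3, 10), (4, 25), (7, 9), (10, 0), (12, 7), (15, 28), (17, 17)])
v18: WRITE b=24  (b history now [(1, 19), (2, 10), (5, 0), (6, 7), (8, 12), (9, 19), (11, 3), (13, 13), (14, 14), (16, 22), (18, 24)])
v19: WRITE b=9  (b history now [(1, 19), (2, 10), (5, 0), (6, 7), (8, 12), (9, 19), (11, 3), (13, 13), (14, 14), (16, 22), (18, 24), (19, 9)])
v20: WRITE b=25  (b history now [(1, 19), (2, 10), (5, 0), (6, 7), (8, 12), (9, 19), (11, 3), (13, 13), (14, 14), (16, 22), (18, 24), (19, 9), (20, 25)])
READ a @v10: history=[(3, 10), (4, 25), (7, 9), (10, 0), (12, 7), (15, 28), (17, 17)] -> pick v10 -> 0
v21: WRITE b=26  (b history now [(1, 19), (2, 10), (5, 0), (6, 7), (8, 12), (9, 19), (11, 3), (13, 13), (14, 14), (16, 22), (18, 24), (19, 9), (20, 25), (21, 26)])
v22: WRITE a=19  (a history now [(3, 10), (4, 25), (7, 9), (10, 0), (12, 7), (15, 28), (17, 17), (22, 19)])
v23: WRITE b=28  (b history now [(1, 19), (2, 10), (5, 0), (6, 7), (8, 12), (9, 19), (11, 3), (13, 13), (14, 14), (16, 22), (18, 24), (19, 9), (20, 25), (21, 26), (23, 28)])
v24: WRITE b=19  (b history now [(1, 19), (2, 10), (5, 0), (6, 7), (8, 12), (9, 19), (11, 3), (13, 13), (14, 14), (16, 22), (18, 24), (19, 9), (20, 25), (21, 26), (23, 28), (24, 19)])
READ b @v13: history=[(1, 19), (2, 10), (5, 0), (6, 7), (8, 12), (9, 19), (11, 3), (13, 13), (14, 14), (16, 22), (18, 24), (19, 9), (20, 25), (21, 26), (23, 28), (24, 19)] -> pick v13 -> 13
v25: WRITE b=3  (b history now [(1, 19), (2, 10), (5, 0), (6, 7), (8, 12), (9, 19), (11, 3), (13, 13), (14, 14), (16, 22), (18, 24), (19, 9), (20, 25), (21, 26), (23, 28), (24, 19), (25, 3)])
v26: WRITE b=8  (b history now [(1, 19), (2, 10), (5, 0), (6, 7), (8, 12), (9, 19), (11, 3), (13, 13), (14, 14), (16, 22), (18, 24), (19, 9), (20, 25), (21, 26), (23, 28), (24, 19), (25, 3), (26, 8)])
v27: WRITE b=9  (b history now [(1, 19), (2, 10), (5, 0), (6, 7), (8, 12), (9, 19), (11, 3), (13, 13), (14, 14), (16, 22), (18, 24), (19, 9), (20, 25), (21, 26), (23, 28), (24, 19), (25, 3), (26, 8), (27, 9)])
READ a @v13: history=[(3, 10), (4, 25), (7, 9), (10, 0), (12, 7), (15, 28), (17, 17), (22, 19)] -> pick v12 -> 7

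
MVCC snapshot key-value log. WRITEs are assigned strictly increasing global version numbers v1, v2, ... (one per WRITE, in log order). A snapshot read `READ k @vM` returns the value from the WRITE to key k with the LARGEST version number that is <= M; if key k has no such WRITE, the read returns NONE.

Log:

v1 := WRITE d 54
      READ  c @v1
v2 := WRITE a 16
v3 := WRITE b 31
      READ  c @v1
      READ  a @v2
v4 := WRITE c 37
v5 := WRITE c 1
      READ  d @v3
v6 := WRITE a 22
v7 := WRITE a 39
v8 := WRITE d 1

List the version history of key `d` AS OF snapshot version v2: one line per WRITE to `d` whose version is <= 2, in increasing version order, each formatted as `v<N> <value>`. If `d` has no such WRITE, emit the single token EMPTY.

Scan writes for key=d with version <= 2:
  v1 WRITE d 54 -> keep
  v2 WRITE a 16 -> skip
  v3 WRITE b 31 -> skip
  v4 WRITE c 37 -> skip
  v5 WRITE c 1 -> skip
  v6 WRITE a 22 -> skip
  v7 WRITE a 39 -> skip
  v8 WRITE d 1 -> drop (> snap)
Collected: [(1, 54)]

Answer: v1 54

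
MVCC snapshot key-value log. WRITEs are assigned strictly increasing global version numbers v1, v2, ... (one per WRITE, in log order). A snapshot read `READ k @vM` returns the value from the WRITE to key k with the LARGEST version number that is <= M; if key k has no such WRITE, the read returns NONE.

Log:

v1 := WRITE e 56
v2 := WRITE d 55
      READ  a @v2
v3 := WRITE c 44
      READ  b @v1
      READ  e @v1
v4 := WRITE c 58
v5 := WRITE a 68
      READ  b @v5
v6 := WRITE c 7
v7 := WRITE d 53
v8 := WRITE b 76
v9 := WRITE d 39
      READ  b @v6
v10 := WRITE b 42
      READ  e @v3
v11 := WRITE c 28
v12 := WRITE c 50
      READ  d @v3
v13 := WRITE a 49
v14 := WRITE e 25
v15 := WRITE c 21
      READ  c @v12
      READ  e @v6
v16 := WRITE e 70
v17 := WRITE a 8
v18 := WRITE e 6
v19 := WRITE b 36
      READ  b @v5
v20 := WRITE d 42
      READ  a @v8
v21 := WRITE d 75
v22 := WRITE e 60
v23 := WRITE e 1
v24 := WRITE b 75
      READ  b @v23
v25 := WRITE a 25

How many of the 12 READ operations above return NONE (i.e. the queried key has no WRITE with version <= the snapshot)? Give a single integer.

Answer: 5

Derivation:
v1: WRITE e=56  (e history now [(1, 56)])
v2: WRITE d=55  (d history now [(2, 55)])
READ a @v2: history=[] -> no version <= 2 -> NONE
v3: WRITE c=44  (c history now [(3, 44)])
READ b @v1: history=[] -> no version <= 1 -> NONE
READ e @v1: history=[(1, 56)] -> pick v1 -> 56
v4: WRITE c=58  (c history now [(3, 44), (4, 58)])
v5: WRITE a=68  (a history now [(5, 68)])
READ b @v5: history=[] -> no version <= 5 -> NONE
v6: WRITE c=7  (c history now [(3, 44), (4, 58), (6, 7)])
v7: WRITE d=53  (d history now [(2, 55), (7, 53)])
v8: WRITE b=76  (b history now [(8, 76)])
v9: WRITE d=39  (d history now [(2, 55), (7, 53), (9, 39)])
READ b @v6: history=[(8, 76)] -> no version <= 6 -> NONE
v10: WRITE b=42  (b history now [(8, 76), (10, 42)])
READ e @v3: history=[(1, 56)] -> pick v1 -> 56
v11: WRITE c=28  (c history now [(3, 44), (4, 58), (6, 7), (11, 28)])
v12: WRITE c=50  (c history now [(3, 44), (4, 58), (6, 7), (11, 28), (12, 50)])
READ d @v3: history=[(2, 55), (7, 53), (9, 39)] -> pick v2 -> 55
v13: WRITE a=49  (a history now [(5, 68), (13, 49)])
v14: WRITE e=25  (e history now [(1, 56), (14, 25)])
v15: WRITE c=21  (c history now [(3, 44), (4, 58), (6, 7), (11, 28), (12, 50), (15, 21)])
READ c @v12: history=[(3, 44), (4, 58), (6, 7), (11, 28), (12, 50), (15, 21)] -> pick v12 -> 50
READ e @v6: history=[(1, 56), (14, 25)] -> pick v1 -> 56
v16: WRITE e=70  (e history now [(1, 56), (14, 25), (16, 70)])
v17: WRITE a=8  (a history now [(5, 68), (13, 49), (17, 8)])
v18: WRITE e=6  (e history now [(1, 56), (14, 25), (16, 70), (18, 6)])
v19: WRITE b=36  (b history now [(8, 76), (10, 42), (19, 36)])
READ b @v5: history=[(8, 76), (10, 42), (19, 36)] -> no version <= 5 -> NONE
v20: WRITE d=42  (d history now [(2, 55), (7, 53), (9, 39), (20, 42)])
READ a @v8: history=[(5, 68), (13, 49), (17, 8)] -> pick v5 -> 68
v21: WRITE d=75  (d history now [(2, 55), (7, 53), (9, 39), (20, 42), (21, 75)])
v22: WRITE e=60  (e history now [(1, 56), (14, 25), (16, 70), (18, 6), (22, 60)])
v23: WRITE e=1  (e history now [(1, 56), (14, 25), (16, 70), (18, 6), (22, 60), (23, 1)])
v24: WRITE b=75  (b history now [(8, 76), (10, 42), (19, 36), (24, 75)])
READ b @v23: history=[(8, 76), (10, 42), (19, 36), (24, 75)] -> pick v19 -> 36
v25: WRITE a=25  (a history now [(5, 68), (13, 49), (17, 8), (25, 25)])
Read results in order: ['NONE', 'NONE', '56', 'NONE', 'NONE', '56', '55', '50', '56', 'NONE', '68', '36']
NONE count = 5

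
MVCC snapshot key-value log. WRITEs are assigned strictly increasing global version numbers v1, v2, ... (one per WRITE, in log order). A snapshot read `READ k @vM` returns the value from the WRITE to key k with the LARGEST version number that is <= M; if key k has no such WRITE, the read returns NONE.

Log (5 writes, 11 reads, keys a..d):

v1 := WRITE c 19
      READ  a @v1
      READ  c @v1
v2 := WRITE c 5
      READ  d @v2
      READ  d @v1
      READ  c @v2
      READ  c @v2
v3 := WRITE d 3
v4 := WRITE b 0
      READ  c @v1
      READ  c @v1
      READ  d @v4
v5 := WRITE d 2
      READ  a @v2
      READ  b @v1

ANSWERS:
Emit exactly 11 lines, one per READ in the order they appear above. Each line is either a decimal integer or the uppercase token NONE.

v1: WRITE c=19  (c history now [(1, 19)])
READ a @v1: history=[] -> no version <= 1 -> NONE
READ c @v1: history=[(1, 19)] -> pick v1 -> 19
v2: WRITE c=5  (c history now [(1, 19), (2, 5)])
READ d @v2: history=[] -> no version <= 2 -> NONE
READ d @v1: history=[] -> no version <= 1 -> NONE
READ c @v2: history=[(1, 19), (2, 5)] -> pick v2 -> 5
READ c @v2: history=[(1, 19), (2, 5)] -> pick v2 -> 5
v3: WRITE d=3  (d history now [(3, 3)])
v4: WRITE b=0  (b history now [(4, 0)])
READ c @v1: history=[(1, 19), (2, 5)] -> pick v1 -> 19
READ c @v1: history=[(1, 19), (2, 5)] -> pick v1 -> 19
READ d @v4: history=[(3, 3)] -> pick v3 -> 3
v5: WRITE d=2  (d history now [(3, 3), (5, 2)])
READ a @v2: history=[] -> no version <= 2 -> NONE
READ b @v1: history=[(4, 0)] -> no version <= 1 -> NONE

Answer: NONE
19
NONE
NONE
5
5
19
19
3
NONE
NONE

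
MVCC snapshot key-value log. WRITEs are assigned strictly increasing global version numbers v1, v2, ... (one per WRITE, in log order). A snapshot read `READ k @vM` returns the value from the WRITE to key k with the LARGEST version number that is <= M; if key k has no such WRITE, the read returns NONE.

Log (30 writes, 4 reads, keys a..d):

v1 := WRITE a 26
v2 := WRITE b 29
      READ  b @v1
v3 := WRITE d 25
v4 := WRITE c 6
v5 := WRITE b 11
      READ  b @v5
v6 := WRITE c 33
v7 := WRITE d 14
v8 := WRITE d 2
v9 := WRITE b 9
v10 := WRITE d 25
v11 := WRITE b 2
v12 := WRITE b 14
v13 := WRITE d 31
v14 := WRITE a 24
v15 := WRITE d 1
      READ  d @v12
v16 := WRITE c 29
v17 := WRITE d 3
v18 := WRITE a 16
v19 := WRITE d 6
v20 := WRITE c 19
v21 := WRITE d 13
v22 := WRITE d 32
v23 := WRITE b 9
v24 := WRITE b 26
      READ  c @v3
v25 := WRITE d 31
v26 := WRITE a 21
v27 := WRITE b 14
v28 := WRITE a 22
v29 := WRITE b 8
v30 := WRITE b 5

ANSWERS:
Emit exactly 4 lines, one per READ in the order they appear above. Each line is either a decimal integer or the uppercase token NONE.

Answer: NONE
11
25
NONE

Derivation:
v1: WRITE a=26  (a history now [(1, 26)])
v2: WRITE b=29  (b history now [(2, 29)])
READ b @v1: history=[(2, 29)] -> no version <= 1 -> NONE
v3: WRITE d=25  (d history now [(3, 25)])
v4: WRITE c=6  (c history now [(4, 6)])
v5: WRITE b=11  (b history now [(2, 29), (5, 11)])
READ b @v5: history=[(2, 29), (5, 11)] -> pick v5 -> 11
v6: WRITE c=33  (c history now [(4, 6), (6, 33)])
v7: WRITE d=14  (d history now [(3, 25), (7, 14)])
v8: WRITE d=2  (d history now [(3, 25), (7, 14), (8, 2)])
v9: WRITE b=9  (b history now [(2, 29), (5, 11), (9, 9)])
v10: WRITE d=25  (d history now [(3, 25), (7, 14), (8, 2), (10, 25)])
v11: WRITE b=2  (b history now [(2, 29), (5, 11), (9, 9), (11, 2)])
v12: WRITE b=14  (b history now [(2, 29), (5, 11), (9, 9), (11, 2), (12, 14)])
v13: WRITE d=31  (d history now [(3, 25), (7, 14), (8, 2), (10, 25), (13, 31)])
v14: WRITE a=24  (a history now [(1, 26), (14, 24)])
v15: WRITE d=1  (d history now [(3, 25), (7, 14), (8, 2), (10, 25), (13, 31), (15, 1)])
READ d @v12: history=[(3, 25), (7, 14), (8, 2), (10, 25), (13, 31), (15, 1)] -> pick v10 -> 25
v16: WRITE c=29  (c history now [(4, 6), (6, 33), (16, 29)])
v17: WRITE d=3  (d history now [(3, 25), (7, 14), (8, 2), (10, 25), (13, 31), (15, 1), (17, 3)])
v18: WRITE a=16  (a history now [(1, 26), (14, 24), (18, 16)])
v19: WRITE d=6  (d history now [(3, 25), (7, 14), (8, 2), (10, 25), (13, 31), (15, 1), (17, 3), (19, 6)])
v20: WRITE c=19  (c history now [(4, 6), (6, 33), (16, 29), (20, 19)])
v21: WRITE d=13  (d history now [(3, 25), (7, 14), (8, 2), (10, 25), (13, 31), (15, 1), (17, 3), (19, 6), (21, 13)])
v22: WRITE d=32  (d history now [(3, 25), (7, 14), (8, 2), (10, 25), (13, 31), (15, 1), (17, 3), (19, 6), (21, 13), (22, 32)])
v23: WRITE b=9  (b history now [(2, 29), (5, 11), (9, 9), (11, 2), (12, 14), (23, 9)])
v24: WRITE b=26  (b history now [(2, 29), (5, 11), (9, 9), (11, 2), (12, 14), (23, 9), (24, 26)])
READ c @v3: history=[(4, 6), (6, 33), (16, 29), (20, 19)] -> no version <= 3 -> NONE
v25: WRITE d=31  (d history now [(3, 25), (7, 14), (8, 2), (10, 25), (13, 31), (15, 1), (17, 3), (19, 6), (21, 13), (22, 32), (25, 31)])
v26: WRITE a=21  (a history now [(1, 26), (14, 24), (18, 16), (26, 21)])
v27: WRITE b=14  (b history now [(2, 29), (5, 11), (9, 9), (11, 2), (12, 14), (23, 9), (24, 26), (27, 14)])
v28: WRITE a=22  (a history now [(1, 26), (14, 24), (18, 16), (26, 21), (28, 22)])
v29: WRITE b=8  (b history now [(2, 29), (5, 11), (9, 9), (11, 2), (12, 14), (23, 9), (24, 26), (27, 14), (29, 8)])
v30: WRITE b=5  (b history now [(2, 29), (5, 11), (9, 9), (11, 2), (12, 14), (23, 9), (24, 26), (27, 14), (29, 8), (30, 5)])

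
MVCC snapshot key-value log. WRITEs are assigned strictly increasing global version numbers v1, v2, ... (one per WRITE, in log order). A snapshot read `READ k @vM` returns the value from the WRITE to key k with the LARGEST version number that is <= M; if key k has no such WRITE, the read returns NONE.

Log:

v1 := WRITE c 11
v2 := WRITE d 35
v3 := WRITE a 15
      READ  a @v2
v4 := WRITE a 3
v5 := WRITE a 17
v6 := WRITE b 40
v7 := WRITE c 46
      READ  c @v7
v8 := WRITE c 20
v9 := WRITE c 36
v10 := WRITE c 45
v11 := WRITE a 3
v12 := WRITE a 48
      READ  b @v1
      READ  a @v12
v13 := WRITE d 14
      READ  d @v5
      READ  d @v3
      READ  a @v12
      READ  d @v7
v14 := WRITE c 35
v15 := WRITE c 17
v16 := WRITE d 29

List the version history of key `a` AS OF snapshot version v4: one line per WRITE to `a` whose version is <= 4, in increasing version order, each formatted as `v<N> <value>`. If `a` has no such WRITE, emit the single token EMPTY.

Scan writes for key=a with version <= 4:
  v1 WRITE c 11 -> skip
  v2 WRITE d 35 -> skip
  v3 WRITE a 15 -> keep
  v4 WRITE a 3 -> keep
  v5 WRITE a 17 -> drop (> snap)
  v6 WRITE b 40 -> skip
  v7 WRITE c 46 -> skip
  v8 WRITE c 20 -> skip
  v9 WRITE c 36 -> skip
  v10 WRITE c 45 -> skip
  v11 WRITE a 3 -> drop (> snap)
  v12 WRITE a 48 -> drop (> snap)
  v13 WRITE d 14 -> skip
  v14 WRITE c 35 -> skip
  v15 WRITE c 17 -> skip
  v16 WRITE d 29 -> skip
Collected: [(3, 15), (4, 3)]

Answer: v3 15
v4 3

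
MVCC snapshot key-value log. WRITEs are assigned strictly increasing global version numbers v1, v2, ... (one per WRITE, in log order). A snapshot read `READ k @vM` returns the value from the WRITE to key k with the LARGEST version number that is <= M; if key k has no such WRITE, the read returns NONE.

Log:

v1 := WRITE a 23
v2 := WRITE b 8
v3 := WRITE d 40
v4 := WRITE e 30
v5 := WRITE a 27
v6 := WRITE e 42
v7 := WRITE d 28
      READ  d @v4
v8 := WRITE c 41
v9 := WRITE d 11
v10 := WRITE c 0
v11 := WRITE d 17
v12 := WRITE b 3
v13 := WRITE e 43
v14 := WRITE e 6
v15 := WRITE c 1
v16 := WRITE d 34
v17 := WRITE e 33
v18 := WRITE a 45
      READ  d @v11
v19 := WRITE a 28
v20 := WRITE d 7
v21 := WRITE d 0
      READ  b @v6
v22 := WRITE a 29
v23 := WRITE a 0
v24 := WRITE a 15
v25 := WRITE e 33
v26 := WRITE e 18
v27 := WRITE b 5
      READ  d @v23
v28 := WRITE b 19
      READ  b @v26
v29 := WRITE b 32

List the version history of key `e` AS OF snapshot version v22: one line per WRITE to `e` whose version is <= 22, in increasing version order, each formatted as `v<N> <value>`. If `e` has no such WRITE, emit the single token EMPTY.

Answer: v4 30
v6 42
v13 43
v14 6
v17 33

Derivation:
Scan writes for key=e with version <= 22:
  v1 WRITE a 23 -> skip
  v2 WRITE b 8 -> skip
  v3 WRITE d 40 -> skip
  v4 WRITE e 30 -> keep
  v5 WRITE a 27 -> skip
  v6 WRITE e 42 -> keep
  v7 WRITE d 28 -> skip
  v8 WRITE c 41 -> skip
  v9 WRITE d 11 -> skip
  v10 WRITE c 0 -> skip
  v11 WRITE d 17 -> skip
  v12 WRITE b 3 -> skip
  v13 WRITE e 43 -> keep
  v14 WRITE e 6 -> keep
  v15 WRITE c 1 -> skip
  v16 WRITE d 34 -> skip
  v17 WRITE e 33 -> keep
  v18 WRITE a 45 -> skip
  v19 WRITE a 28 -> skip
  v20 WRITE d 7 -> skip
  v21 WRITE d 0 -> skip
  v22 WRITE a 29 -> skip
  v23 WRITE a 0 -> skip
  v24 WRITE a 15 -> skip
  v25 WRITE e 33 -> drop (> snap)
  v26 WRITE e 18 -> drop (> snap)
  v27 WRITE b 5 -> skip
  v28 WRITE b 19 -> skip
  v29 WRITE b 32 -> skip
Collected: [(4, 30), (6, 42), (13, 43), (14, 6), (17, 33)]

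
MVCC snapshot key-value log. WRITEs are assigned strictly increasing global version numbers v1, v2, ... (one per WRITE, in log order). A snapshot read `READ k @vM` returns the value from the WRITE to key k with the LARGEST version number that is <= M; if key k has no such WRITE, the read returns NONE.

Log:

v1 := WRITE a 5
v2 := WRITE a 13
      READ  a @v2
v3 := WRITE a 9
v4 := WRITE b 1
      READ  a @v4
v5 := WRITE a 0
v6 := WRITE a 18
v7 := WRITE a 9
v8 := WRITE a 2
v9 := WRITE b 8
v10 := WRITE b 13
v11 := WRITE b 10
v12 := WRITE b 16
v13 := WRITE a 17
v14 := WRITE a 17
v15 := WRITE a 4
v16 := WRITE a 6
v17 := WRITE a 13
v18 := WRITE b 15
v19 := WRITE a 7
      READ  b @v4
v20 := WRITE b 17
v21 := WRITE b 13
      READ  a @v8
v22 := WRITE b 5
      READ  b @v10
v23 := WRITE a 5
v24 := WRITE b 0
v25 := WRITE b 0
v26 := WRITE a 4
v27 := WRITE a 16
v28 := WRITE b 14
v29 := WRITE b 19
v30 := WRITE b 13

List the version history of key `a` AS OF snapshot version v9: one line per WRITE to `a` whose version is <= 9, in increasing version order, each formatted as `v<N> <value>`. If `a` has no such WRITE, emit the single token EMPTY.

Scan writes for key=a with version <= 9:
  v1 WRITE a 5 -> keep
  v2 WRITE a 13 -> keep
  v3 WRITE a 9 -> keep
  v4 WRITE b 1 -> skip
  v5 WRITE a 0 -> keep
  v6 WRITE a 18 -> keep
  v7 WRITE a 9 -> keep
  v8 WRITE a 2 -> keep
  v9 WRITE b 8 -> skip
  v10 WRITE b 13 -> skip
  v11 WRITE b 10 -> skip
  v12 WRITE b 16 -> skip
  v13 WRITE a 17 -> drop (> snap)
  v14 WRITE a 17 -> drop (> snap)
  v15 WRITE a 4 -> drop (> snap)
  v16 WRITE a 6 -> drop (> snap)
  v17 WRITE a 13 -> drop (> snap)
  v18 WRITE b 15 -> skip
  v19 WRITE a 7 -> drop (> snap)
  v20 WRITE b 17 -> skip
  v21 WRITE b 13 -> skip
  v22 WRITE b 5 -> skip
  v23 WRITE a 5 -> drop (> snap)
  v24 WRITE b 0 -> skip
  v25 WRITE b 0 -> skip
  v26 WRITE a 4 -> drop (> snap)
  v27 WRITE a 16 -> drop (> snap)
  v28 WRITE b 14 -> skip
  v29 WRITE b 19 -> skip
  v30 WRITE b 13 -> skip
Collected: [(1, 5), (2, 13), (3, 9), (5, 0), (6, 18), (7, 9), (8, 2)]

Answer: v1 5
v2 13
v3 9
v5 0
v6 18
v7 9
v8 2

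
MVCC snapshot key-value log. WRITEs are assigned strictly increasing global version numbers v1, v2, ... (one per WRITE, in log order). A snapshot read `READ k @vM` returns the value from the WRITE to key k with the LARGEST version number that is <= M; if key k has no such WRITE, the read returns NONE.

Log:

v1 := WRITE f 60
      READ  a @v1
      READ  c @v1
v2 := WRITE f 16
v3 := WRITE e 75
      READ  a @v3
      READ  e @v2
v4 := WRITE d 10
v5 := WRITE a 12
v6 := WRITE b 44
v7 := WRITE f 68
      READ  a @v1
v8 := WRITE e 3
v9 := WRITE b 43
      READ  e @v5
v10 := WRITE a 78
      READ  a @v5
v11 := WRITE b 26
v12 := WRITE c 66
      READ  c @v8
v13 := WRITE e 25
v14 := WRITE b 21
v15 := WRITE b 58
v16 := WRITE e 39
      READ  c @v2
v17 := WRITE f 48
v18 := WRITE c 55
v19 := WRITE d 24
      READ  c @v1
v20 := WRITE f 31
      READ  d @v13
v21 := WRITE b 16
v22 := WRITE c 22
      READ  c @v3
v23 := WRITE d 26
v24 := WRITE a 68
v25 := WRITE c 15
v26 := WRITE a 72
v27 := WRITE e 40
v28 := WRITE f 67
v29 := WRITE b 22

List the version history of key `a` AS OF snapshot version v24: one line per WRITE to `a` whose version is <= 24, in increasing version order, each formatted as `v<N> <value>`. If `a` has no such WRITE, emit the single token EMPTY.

Answer: v5 12
v10 78
v24 68

Derivation:
Scan writes for key=a with version <= 24:
  v1 WRITE f 60 -> skip
  v2 WRITE f 16 -> skip
  v3 WRITE e 75 -> skip
  v4 WRITE d 10 -> skip
  v5 WRITE a 12 -> keep
  v6 WRITE b 44 -> skip
  v7 WRITE f 68 -> skip
  v8 WRITE e 3 -> skip
  v9 WRITE b 43 -> skip
  v10 WRITE a 78 -> keep
  v11 WRITE b 26 -> skip
  v12 WRITE c 66 -> skip
  v13 WRITE e 25 -> skip
  v14 WRITE b 21 -> skip
  v15 WRITE b 58 -> skip
  v16 WRITE e 39 -> skip
  v17 WRITE f 48 -> skip
  v18 WRITE c 55 -> skip
  v19 WRITE d 24 -> skip
  v20 WRITE f 31 -> skip
  v21 WRITE b 16 -> skip
  v22 WRITE c 22 -> skip
  v23 WRITE d 26 -> skip
  v24 WRITE a 68 -> keep
  v25 WRITE c 15 -> skip
  v26 WRITE a 72 -> drop (> snap)
  v27 WRITE e 40 -> skip
  v28 WRITE f 67 -> skip
  v29 WRITE b 22 -> skip
Collected: [(5, 12), (10, 78), (24, 68)]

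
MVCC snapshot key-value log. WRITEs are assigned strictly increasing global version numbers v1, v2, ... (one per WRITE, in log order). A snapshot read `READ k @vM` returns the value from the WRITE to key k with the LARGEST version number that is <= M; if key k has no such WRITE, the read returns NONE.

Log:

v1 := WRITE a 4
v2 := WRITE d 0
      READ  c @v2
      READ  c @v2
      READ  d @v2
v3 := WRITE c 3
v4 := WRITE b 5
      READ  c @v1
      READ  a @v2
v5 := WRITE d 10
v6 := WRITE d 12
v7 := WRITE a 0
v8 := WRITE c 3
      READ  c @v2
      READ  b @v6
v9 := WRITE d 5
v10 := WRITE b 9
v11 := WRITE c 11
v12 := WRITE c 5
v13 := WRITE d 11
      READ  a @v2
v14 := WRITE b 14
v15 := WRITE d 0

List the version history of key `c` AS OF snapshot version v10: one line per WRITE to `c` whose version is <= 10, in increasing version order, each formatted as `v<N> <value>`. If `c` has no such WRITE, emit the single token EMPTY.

Answer: v3 3
v8 3

Derivation:
Scan writes for key=c with version <= 10:
  v1 WRITE a 4 -> skip
  v2 WRITE d 0 -> skip
  v3 WRITE c 3 -> keep
  v4 WRITE b 5 -> skip
  v5 WRITE d 10 -> skip
  v6 WRITE d 12 -> skip
  v7 WRITE a 0 -> skip
  v8 WRITE c 3 -> keep
  v9 WRITE d 5 -> skip
  v10 WRITE b 9 -> skip
  v11 WRITE c 11 -> drop (> snap)
  v12 WRITE c 5 -> drop (> snap)
  v13 WRITE d 11 -> skip
  v14 WRITE b 14 -> skip
  v15 WRITE d 0 -> skip
Collected: [(3, 3), (8, 3)]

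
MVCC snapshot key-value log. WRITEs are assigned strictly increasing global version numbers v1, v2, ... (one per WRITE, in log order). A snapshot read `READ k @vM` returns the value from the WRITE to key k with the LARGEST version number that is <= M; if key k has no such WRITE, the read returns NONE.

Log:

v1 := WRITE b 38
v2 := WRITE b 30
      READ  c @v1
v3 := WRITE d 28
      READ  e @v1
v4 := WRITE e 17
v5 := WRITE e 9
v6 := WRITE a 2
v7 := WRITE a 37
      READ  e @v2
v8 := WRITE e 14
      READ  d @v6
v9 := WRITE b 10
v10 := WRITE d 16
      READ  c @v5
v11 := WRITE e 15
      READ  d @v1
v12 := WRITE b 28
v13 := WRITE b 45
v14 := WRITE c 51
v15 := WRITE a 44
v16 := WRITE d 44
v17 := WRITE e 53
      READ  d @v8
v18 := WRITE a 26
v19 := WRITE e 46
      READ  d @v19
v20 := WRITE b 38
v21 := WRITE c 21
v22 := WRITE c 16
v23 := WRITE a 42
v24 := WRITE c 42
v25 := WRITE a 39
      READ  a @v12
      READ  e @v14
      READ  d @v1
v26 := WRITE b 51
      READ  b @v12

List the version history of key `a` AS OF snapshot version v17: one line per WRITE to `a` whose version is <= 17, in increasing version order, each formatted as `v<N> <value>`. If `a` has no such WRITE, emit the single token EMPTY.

Scan writes for key=a with version <= 17:
  v1 WRITE b 38 -> skip
  v2 WRITE b 30 -> skip
  v3 WRITE d 28 -> skip
  v4 WRITE e 17 -> skip
  v5 WRITE e 9 -> skip
  v6 WRITE a 2 -> keep
  v7 WRITE a 37 -> keep
  v8 WRITE e 14 -> skip
  v9 WRITE b 10 -> skip
  v10 WRITE d 16 -> skip
  v11 WRITE e 15 -> skip
  v12 WRITE b 28 -> skip
  v13 WRITE b 45 -> skip
  v14 WRITE c 51 -> skip
  v15 WRITE a 44 -> keep
  v16 WRITE d 44 -> skip
  v17 WRITE e 53 -> skip
  v18 WRITE a 26 -> drop (> snap)
  v19 WRITE e 46 -> skip
  v20 WRITE b 38 -> skip
  v21 WRITE c 21 -> skip
  v22 WRITE c 16 -> skip
  v23 WRITE a 42 -> drop (> snap)
  v24 WRITE c 42 -> skip
  v25 WRITE a 39 -> drop (> snap)
  v26 WRITE b 51 -> skip
Collected: [(6, 2), (7, 37), (15, 44)]

Answer: v6 2
v7 37
v15 44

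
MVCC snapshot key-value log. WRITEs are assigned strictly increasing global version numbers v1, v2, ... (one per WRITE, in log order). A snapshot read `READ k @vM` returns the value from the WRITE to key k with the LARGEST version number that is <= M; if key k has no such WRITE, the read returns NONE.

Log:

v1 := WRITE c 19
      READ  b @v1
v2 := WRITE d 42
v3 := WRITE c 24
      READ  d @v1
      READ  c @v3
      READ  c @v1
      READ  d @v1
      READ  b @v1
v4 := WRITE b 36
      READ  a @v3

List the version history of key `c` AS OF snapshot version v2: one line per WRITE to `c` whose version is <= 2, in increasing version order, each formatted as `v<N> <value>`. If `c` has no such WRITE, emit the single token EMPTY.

Scan writes for key=c with version <= 2:
  v1 WRITE c 19 -> keep
  v2 WRITE d 42 -> skip
  v3 WRITE c 24 -> drop (> snap)
  v4 WRITE b 36 -> skip
Collected: [(1, 19)]

Answer: v1 19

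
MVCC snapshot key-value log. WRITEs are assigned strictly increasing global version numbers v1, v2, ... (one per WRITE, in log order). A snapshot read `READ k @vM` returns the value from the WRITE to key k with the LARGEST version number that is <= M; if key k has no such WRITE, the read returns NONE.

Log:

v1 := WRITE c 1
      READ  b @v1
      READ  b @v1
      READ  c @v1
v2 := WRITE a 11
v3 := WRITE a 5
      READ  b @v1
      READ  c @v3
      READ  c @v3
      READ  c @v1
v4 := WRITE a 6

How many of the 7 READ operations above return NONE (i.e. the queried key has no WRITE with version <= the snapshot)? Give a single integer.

Answer: 3

Derivation:
v1: WRITE c=1  (c history now [(1, 1)])
READ b @v1: history=[] -> no version <= 1 -> NONE
READ b @v1: history=[] -> no version <= 1 -> NONE
READ c @v1: history=[(1, 1)] -> pick v1 -> 1
v2: WRITE a=11  (a history now [(2, 11)])
v3: WRITE a=5  (a history now [(2, 11), (3, 5)])
READ b @v1: history=[] -> no version <= 1 -> NONE
READ c @v3: history=[(1, 1)] -> pick v1 -> 1
READ c @v3: history=[(1, 1)] -> pick v1 -> 1
READ c @v1: history=[(1, 1)] -> pick v1 -> 1
v4: WRITE a=6  (a history now [(2, 11), (3, 5), (4, 6)])
Read results in order: ['NONE', 'NONE', '1', 'NONE', '1', '1', '1']
NONE count = 3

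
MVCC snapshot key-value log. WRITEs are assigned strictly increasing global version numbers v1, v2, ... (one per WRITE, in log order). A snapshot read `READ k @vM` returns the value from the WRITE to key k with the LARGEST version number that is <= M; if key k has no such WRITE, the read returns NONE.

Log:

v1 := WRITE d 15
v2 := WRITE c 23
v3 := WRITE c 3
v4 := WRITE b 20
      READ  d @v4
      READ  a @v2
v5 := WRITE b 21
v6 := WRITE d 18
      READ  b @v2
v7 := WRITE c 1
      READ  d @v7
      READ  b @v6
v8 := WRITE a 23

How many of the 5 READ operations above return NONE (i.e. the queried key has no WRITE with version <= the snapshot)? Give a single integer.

Answer: 2

Derivation:
v1: WRITE d=15  (d history now [(1, 15)])
v2: WRITE c=23  (c history now [(2, 23)])
v3: WRITE c=3  (c history now [(2, 23), (3, 3)])
v4: WRITE b=20  (b history now [(4, 20)])
READ d @v4: history=[(1, 15)] -> pick v1 -> 15
READ a @v2: history=[] -> no version <= 2 -> NONE
v5: WRITE b=21  (b history now [(4, 20), (5, 21)])
v6: WRITE d=18  (d history now [(1, 15), (6, 18)])
READ b @v2: history=[(4, 20), (5, 21)] -> no version <= 2 -> NONE
v7: WRITE c=1  (c history now [(2, 23), (3, 3), (7, 1)])
READ d @v7: history=[(1, 15), (6, 18)] -> pick v6 -> 18
READ b @v6: history=[(4, 20), (5, 21)] -> pick v5 -> 21
v8: WRITE a=23  (a history now [(8, 23)])
Read results in order: ['15', 'NONE', 'NONE', '18', '21']
NONE count = 2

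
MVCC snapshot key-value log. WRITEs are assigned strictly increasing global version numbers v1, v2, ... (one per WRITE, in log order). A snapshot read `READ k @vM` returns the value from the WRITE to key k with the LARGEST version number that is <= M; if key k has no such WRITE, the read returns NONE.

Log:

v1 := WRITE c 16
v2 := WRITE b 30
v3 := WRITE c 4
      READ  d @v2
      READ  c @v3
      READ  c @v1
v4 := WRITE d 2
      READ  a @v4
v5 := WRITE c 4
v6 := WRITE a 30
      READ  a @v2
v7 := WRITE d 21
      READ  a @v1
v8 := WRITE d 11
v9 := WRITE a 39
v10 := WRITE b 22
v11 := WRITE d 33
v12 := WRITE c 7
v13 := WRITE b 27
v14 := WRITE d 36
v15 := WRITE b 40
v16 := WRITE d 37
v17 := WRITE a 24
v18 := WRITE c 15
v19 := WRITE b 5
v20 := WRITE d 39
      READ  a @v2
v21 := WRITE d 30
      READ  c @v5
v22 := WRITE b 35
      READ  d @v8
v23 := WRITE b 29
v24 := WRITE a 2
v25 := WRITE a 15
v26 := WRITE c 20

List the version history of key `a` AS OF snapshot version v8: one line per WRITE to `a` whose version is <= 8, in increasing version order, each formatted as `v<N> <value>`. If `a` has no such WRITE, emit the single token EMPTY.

Answer: v6 30

Derivation:
Scan writes for key=a with version <= 8:
  v1 WRITE c 16 -> skip
  v2 WRITE b 30 -> skip
  v3 WRITE c 4 -> skip
  v4 WRITE d 2 -> skip
  v5 WRITE c 4 -> skip
  v6 WRITE a 30 -> keep
  v7 WRITE d 21 -> skip
  v8 WRITE d 11 -> skip
  v9 WRITE a 39 -> drop (> snap)
  v10 WRITE b 22 -> skip
  v11 WRITE d 33 -> skip
  v12 WRITE c 7 -> skip
  v13 WRITE b 27 -> skip
  v14 WRITE d 36 -> skip
  v15 WRITE b 40 -> skip
  v16 WRITE d 37 -> skip
  v17 WRITE a 24 -> drop (> snap)
  v18 WRITE c 15 -> skip
  v19 WRITE b 5 -> skip
  v20 WRITE d 39 -> skip
  v21 WRITE d 30 -> skip
  v22 WRITE b 35 -> skip
  v23 WRITE b 29 -> skip
  v24 WRITE a 2 -> drop (> snap)
  v25 WRITE a 15 -> drop (> snap)
  v26 WRITE c 20 -> skip
Collected: [(6, 30)]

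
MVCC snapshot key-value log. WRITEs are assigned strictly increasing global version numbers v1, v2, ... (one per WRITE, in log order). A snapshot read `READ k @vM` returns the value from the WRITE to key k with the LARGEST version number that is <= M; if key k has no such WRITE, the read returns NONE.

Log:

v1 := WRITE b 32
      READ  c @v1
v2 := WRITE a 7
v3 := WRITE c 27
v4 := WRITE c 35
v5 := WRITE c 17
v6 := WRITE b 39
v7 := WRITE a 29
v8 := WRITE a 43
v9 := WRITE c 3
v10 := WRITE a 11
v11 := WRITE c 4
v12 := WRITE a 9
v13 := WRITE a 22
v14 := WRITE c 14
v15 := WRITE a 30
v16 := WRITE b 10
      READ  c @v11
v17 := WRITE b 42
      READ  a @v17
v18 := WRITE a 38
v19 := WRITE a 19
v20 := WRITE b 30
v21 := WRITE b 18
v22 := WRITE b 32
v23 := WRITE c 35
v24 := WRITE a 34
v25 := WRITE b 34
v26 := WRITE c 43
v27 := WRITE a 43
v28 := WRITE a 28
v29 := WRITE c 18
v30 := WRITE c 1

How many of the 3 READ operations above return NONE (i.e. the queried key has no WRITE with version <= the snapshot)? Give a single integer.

v1: WRITE b=32  (b history now [(1, 32)])
READ c @v1: history=[] -> no version <= 1 -> NONE
v2: WRITE a=7  (a history now [(2, 7)])
v3: WRITE c=27  (c history now [(3, 27)])
v4: WRITE c=35  (c history now [(3, 27), (4, 35)])
v5: WRITE c=17  (c history now [(3, 27), (4, 35), (5, 17)])
v6: WRITE b=39  (b history now [(1, 32), (6, 39)])
v7: WRITE a=29  (a history now [(2, 7), (7, 29)])
v8: WRITE a=43  (a history now [(2, 7), (7, 29), (8, 43)])
v9: WRITE c=3  (c history now [(3, 27), (4, 35), (5, 17), (9, 3)])
v10: WRITE a=11  (a history now [(2, 7), (7, 29), (8, 43), (10, 11)])
v11: WRITE c=4  (c history now [(3, 27), (4, 35), (5, 17), (9, 3), (11, 4)])
v12: WRITE a=9  (a history now [(2, 7), (7, 29), (8, 43), (10, 11), (12, 9)])
v13: WRITE a=22  (a history now [(2, 7), (7, 29), (8, 43), (10, 11), (12, 9), (13, 22)])
v14: WRITE c=14  (c history now [(3, 27), (4, 35), (5, 17), (9, 3), (11, 4), (14, 14)])
v15: WRITE a=30  (a history now [(2, 7), (7, 29), (8, 43), (10, 11), (12, 9), (13, 22), (15, 30)])
v16: WRITE b=10  (b history now [(1, 32), (6, 39), (16, 10)])
READ c @v11: history=[(3, 27), (4, 35), (5, 17), (9, 3), (11, 4), (14, 14)] -> pick v11 -> 4
v17: WRITE b=42  (b history now [(1, 32), (6, 39), (16, 10), (17, 42)])
READ a @v17: history=[(2, 7), (7, 29), (8, 43), (10, 11), (12, 9), (13, 22), (15, 30)] -> pick v15 -> 30
v18: WRITE a=38  (a history now [(2, 7), (7, 29), (8, 43), (10, 11), (12, 9), (13, 22), (15, 30), (18, 38)])
v19: WRITE a=19  (a history now [(2, 7), (7, 29), (8, 43), (10, 11), (12, 9), (13, 22), (15, 30), (18, 38), (19, 19)])
v20: WRITE b=30  (b history now [(1, 32), (6, 39), (16, 10), (17, 42), (20, 30)])
v21: WRITE b=18  (b history now [(1, 32), (6, 39), (16, 10), (17, 42), (20, 30), (21, 18)])
v22: WRITE b=32  (b history now [(1, 32), (6, 39), (16, 10), (17, 42), (20, 30), (21, 18), (22, 32)])
v23: WRITE c=35  (c history now [(3, 27), (4, 35), (5, 17), (9, 3), (11, 4), (14, 14), (23, 35)])
v24: WRITE a=34  (a history now [(2, 7), (7, 29), (8, 43), (10, 11), (12, 9), (13, 22), (15, 30), (18, 38), (19, 19), (24, 34)])
v25: WRITE b=34  (b history now [(1, 32), (6, 39), (16, 10), (17, 42), (20, 30), (21, 18), (22, 32), (25, 34)])
v26: WRITE c=43  (c history now [(3, 27), (4, 35), (5, 17), (9, 3), (11, 4), (14, 14), (23, 35), (26, 43)])
v27: WRITE a=43  (a history now [(2, 7), (7, 29), (8, 43), (10, 11), (12, 9), (13, 22), (15, 30), (18, 38), (19, 19), (24, 34), (27, 43)])
v28: WRITE a=28  (a history now [(2, 7), (7, 29), (8, 43), (10, 11), (12, 9), (13, 22), (15, 30), (18, 38), (19, 19), (24, 34), (27, 43), (28, 28)])
v29: WRITE c=18  (c history now [(3, 27), (4, 35), (5, 17), (9, 3), (11, 4), (14, 14), (23, 35), (26, 43), (29, 18)])
v30: WRITE c=1  (c history now [(3, 27), (4, 35), (5, 17), (9, 3), (11, 4), (14, 14), (23, 35), (26, 43), (29, 18), (30, 1)])
Read results in order: ['NONE', '4', '30']
NONE count = 1

Answer: 1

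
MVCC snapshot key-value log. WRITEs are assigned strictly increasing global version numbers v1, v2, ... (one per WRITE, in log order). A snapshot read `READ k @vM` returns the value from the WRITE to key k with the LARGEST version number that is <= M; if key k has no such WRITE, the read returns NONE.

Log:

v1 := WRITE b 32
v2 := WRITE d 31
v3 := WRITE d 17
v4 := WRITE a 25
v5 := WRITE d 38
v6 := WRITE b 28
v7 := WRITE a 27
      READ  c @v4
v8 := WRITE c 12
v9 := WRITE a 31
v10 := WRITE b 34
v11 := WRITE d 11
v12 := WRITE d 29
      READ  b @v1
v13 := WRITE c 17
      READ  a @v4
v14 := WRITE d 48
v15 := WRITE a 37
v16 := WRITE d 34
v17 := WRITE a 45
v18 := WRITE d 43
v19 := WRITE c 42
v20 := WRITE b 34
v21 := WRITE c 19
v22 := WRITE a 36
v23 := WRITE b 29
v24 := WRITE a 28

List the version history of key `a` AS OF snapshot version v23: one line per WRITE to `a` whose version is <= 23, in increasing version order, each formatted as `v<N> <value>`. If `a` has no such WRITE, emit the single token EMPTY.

Answer: v4 25
v7 27
v9 31
v15 37
v17 45
v22 36

Derivation:
Scan writes for key=a with version <= 23:
  v1 WRITE b 32 -> skip
  v2 WRITE d 31 -> skip
  v3 WRITE d 17 -> skip
  v4 WRITE a 25 -> keep
  v5 WRITE d 38 -> skip
  v6 WRITE b 28 -> skip
  v7 WRITE a 27 -> keep
  v8 WRITE c 12 -> skip
  v9 WRITE a 31 -> keep
  v10 WRITE b 34 -> skip
  v11 WRITE d 11 -> skip
  v12 WRITE d 29 -> skip
  v13 WRITE c 17 -> skip
  v14 WRITE d 48 -> skip
  v15 WRITE a 37 -> keep
  v16 WRITE d 34 -> skip
  v17 WRITE a 45 -> keep
  v18 WRITE d 43 -> skip
  v19 WRITE c 42 -> skip
  v20 WRITE b 34 -> skip
  v21 WRITE c 19 -> skip
  v22 WRITE a 36 -> keep
  v23 WRITE b 29 -> skip
  v24 WRITE a 28 -> drop (> snap)
Collected: [(4, 25), (7, 27), (9, 31), (15, 37), (17, 45), (22, 36)]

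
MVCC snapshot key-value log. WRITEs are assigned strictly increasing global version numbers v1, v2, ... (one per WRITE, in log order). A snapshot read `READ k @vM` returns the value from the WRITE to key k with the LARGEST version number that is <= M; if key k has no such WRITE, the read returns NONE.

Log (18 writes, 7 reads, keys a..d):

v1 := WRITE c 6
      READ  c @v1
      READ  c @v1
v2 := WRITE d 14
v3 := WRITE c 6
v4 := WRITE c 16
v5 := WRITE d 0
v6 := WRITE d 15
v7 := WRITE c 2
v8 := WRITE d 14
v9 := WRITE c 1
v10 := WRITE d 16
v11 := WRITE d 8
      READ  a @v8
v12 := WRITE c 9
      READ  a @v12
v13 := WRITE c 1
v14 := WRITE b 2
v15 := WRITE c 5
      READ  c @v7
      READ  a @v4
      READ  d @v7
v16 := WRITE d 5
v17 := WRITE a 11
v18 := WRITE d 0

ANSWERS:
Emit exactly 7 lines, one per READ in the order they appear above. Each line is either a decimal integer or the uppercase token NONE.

Answer: 6
6
NONE
NONE
2
NONE
15

Derivation:
v1: WRITE c=6  (c history now [(1, 6)])
READ c @v1: history=[(1, 6)] -> pick v1 -> 6
READ c @v1: history=[(1, 6)] -> pick v1 -> 6
v2: WRITE d=14  (d history now [(2, 14)])
v3: WRITE c=6  (c history now [(1, 6), (3, 6)])
v4: WRITE c=16  (c history now [(1, 6), (3, 6), (4, 16)])
v5: WRITE d=0  (d history now [(2, 14), (5, 0)])
v6: WRITE d=15  (d history now [(2, 14), (5, 0), (6, 15)])
v7: WRITE c=2  (c history now [(1, 6), (3, 6), (4, 16), (7, 2)])
v8: WRITE d=14  (d history now [(2, 14), (5, 0), (6, 15), (8, 14)])
v9: WRITE c=1  (c history now [(1, 6), (3, 6), (4, 16), (7, 2), (9, 1)])
v10: WRITE d=16  (d history now [(2, 14), (5, 0), (6, 15), (8, 14), (10, 16)])
v11: WRITE d=8  (d history now [(2, 14), (5, 0), (6, 15), (8, 14), (10, 16), (11, 8)])
READ a @v8: history=[] -> no version <= 8 -> NONE
v12: WRITE c=9  (c history now [(1, 6), (3, 6), (4, 16), (7, 2), (9, 1), (12, 9)])
READ a @v12: history=[] -> no version <= 12 -> NONE
v13: WRITE c=1  (c history now [(1, 6), (3, 6), (4, 16), (7, 2), (9, 1), (12, 9), (13, 1)])
v14: WRITE b=2  (b history now [(14, 2)])
v15: WRITE c=5  (c history now [(1, 6), (3, 6), (4, 16), (7, 2), (9, 1), (12, 9), (13, 1), (15, 5)])
READ c @v7: history=[(1, 6), (3, 6), (4, 16), (7, 2), (9, 1), (12, 9), (13, 1), (15, 5)] -> pick v7 -> 2
READ a @v4: history=[] -> no version <= 4 -> NONE
READ d @v7: history=[(2, 14), (5, 0), (6, 15), (8, 14), (10, 16), (11, 8)] -> pick v6 -> 15
v16: WRITE d=5  (d history now [(2, 14), (5, 0), (6, 15), (8, 14), (10, 16), (11, 8), (16, 5)])
v17: WRITE a=11  (a history now [(17, 11)])
v18: WRITE d=0  (d history now [(2, 14), (5, 0), (6, 15), (8, 14), (10, 16), (11, 8), (16, 5), (18, 0)])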